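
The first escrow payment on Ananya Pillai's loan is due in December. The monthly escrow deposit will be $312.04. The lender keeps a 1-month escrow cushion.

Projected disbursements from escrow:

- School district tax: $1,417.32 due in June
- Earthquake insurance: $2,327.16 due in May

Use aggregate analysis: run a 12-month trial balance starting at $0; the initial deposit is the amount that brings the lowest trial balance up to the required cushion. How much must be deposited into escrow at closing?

Cushion = 1 × $312.04 = $312.04
Trial balance (start $0, +$312.04 each month, − disbursements):
  Dec: +$312.04 → $312.04
  Jan: +$312.04 → $624.08
  Feb: +$312.04 → $936.12
  Mar: +$312.04 → $1,248.16
  Apr: +$312.04 → $1,560.20
  May: +$312.04 − $2,327.16 → -$454.92
  Jun: +$312.04 − $1,417.32 → -$1,560.20
  Jul: +$312.04 → -$1,248.16
  Aug: +$312.04 → -$936.12
  Sep: +$312.04 → -$624.08
  Oct: +$312.04 → -$312.04
  Nov: +$312.04 → $0.00
Lowest trial balance = -$1,560.20 (Jun)
Initial deposit = cushion − low point = $312.04 − (-$1,560.20) = $1,872.24

$1,872.24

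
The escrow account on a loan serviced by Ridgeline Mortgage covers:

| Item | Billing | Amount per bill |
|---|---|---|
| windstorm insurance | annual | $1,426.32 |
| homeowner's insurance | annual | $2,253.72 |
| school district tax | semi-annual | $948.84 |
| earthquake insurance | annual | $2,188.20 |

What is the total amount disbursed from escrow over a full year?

$7,765.92

Windstorm insurance: $1,426.32 annually
Homeowner's insurance: $2,253.72 annually
School district tax: $948.84 × 2 = $1,897.68 annually
Earthquake insurance: $2,188.20 annually
Yearly total = $1,426.32 + $2,253.72 + $1,897.68 + $2,188.20 = $7,765.92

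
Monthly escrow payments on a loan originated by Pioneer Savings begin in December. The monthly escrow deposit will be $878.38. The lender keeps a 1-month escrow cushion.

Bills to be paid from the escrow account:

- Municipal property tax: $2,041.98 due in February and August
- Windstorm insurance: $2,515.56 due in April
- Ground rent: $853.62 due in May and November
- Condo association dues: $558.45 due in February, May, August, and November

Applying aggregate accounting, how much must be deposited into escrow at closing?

Cushion = 1 × $878.38 = $878.38
Trial balance (start $0, +$878.38 each month, − disbursements):
  Dec: +$878.38 → $878.38
  Jan: +$878.38 → $1,756.76
  Feb: +$878.38 − $2,600.43 → $34.71
  Mar: +$878.38 → $913.09
  Apr: +$878.38 − $2,515.56 → -$724.09
  May: +$878.38 − $1,412.07 → -$1,257.78
  Jun: +$878.38 → -$379.40
  Jul: +$878.38 → $498.98
  Aug: +$878.38 − $2,600.43 → -$1,223.07
  Sep: +$878.38 → -$344.69
  Oct: +$878.38 → $533.69
  Nov: +$878.38 − $1,412.07 → $0.00
Lowest trial balance = -$1,257.78 (May)
Initial deposit = cushion − low point = $878.38 − (-$1,257.78) = $2,136.16

$2,136.16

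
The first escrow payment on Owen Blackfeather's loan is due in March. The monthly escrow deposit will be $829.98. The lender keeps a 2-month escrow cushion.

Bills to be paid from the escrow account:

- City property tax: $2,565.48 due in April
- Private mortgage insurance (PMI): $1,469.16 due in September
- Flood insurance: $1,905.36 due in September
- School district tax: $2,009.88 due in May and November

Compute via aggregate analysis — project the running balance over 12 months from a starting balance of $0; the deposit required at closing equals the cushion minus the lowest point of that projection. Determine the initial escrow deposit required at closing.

$4,149.90

Cushion = 2 × $829.98 = $1,659.96
Trial balance (start $0, +$829.98 each month, − disbursements):
  Mar: +$829.98 → $829.98
  Apr: +$829.98 − $2,565.48 → -$905.52
  May: +$829.98 − $2,009.88 → -$2,085.42
  Jun: +$829.98 → -$1,255.44
  Jul: +$829.98 → -$425.46
  Aug: +$829.98 → $404.52
  Sep: +$829.98 − $3,374.52 → -$2,140.02
  Oct: +$829.98 → -$1,310.04
  Nov: +$829.98 − $2,009.88 → -$2,489.94
  Dec: +$829.98 → -$1,659.96
  Jan: +$829.98 → -$829.98
  Feb: +$829.98 → $0.00
Lowest trial balance = -$2,489.94 (Nov)
Initial deposit = cushion − low point = $1,659.96 − (-$2,489.94) = $4,149.90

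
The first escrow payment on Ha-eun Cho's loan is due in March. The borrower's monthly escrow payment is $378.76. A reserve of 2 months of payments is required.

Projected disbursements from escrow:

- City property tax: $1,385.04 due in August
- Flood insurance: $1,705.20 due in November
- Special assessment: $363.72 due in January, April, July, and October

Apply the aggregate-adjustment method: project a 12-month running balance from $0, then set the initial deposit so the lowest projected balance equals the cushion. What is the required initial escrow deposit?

Cushion = 2 × $378.76 = $757.52
Trial balance (start $0, +$378.76 each month, − disbursements):
  Mar: +$378.76 → $378.76
  Apr: +$378.76 − $363.72 → $393.80
  May: +$378.76 → $772.56
  Jun: +$378.76 → $1,151.32
  Jul: +$378.76 − $363.72 → $1,166.36
  Aug: +$378.76 − $1,385.04 → $160.08
  Sep: +$378.76 → $538.84
  Oct: +$378.76 − $363.72 → $553.88
  Nov: +$378.76 − $1,705.20 → -$772.56
  Dec: +$378.76 → -$393.80
  Jan: +$378.76 − $363.72 → -$378.76
  Feb: +$378.76 → $0.00
Lowest trial balance = -$772.56 (Nov)
Initial deposit = cushion − low point = $757.52 − (-$772.56) = $1,530.08

$1,530.08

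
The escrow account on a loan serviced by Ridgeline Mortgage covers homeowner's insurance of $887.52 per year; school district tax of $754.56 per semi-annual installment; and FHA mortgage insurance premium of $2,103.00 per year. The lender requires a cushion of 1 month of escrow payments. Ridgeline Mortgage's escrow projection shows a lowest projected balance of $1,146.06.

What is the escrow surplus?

$771.09

Homeowner's insurance: $887.52 annually
School district tax: $754.56 × 2 = $1,509.12 annually
FHA mortgage insurance premium: $2,103.00 annually
Combined annual = $887.52 + $1,509.12 + $2,103.00 = $4,499.64
Base monthly escrow = $4,499.64 / 12 = $374.97
Required reserve = 1 × $374.97 = $374.97
Excess over cushion: $1,146.06 − $374.97 = $771.09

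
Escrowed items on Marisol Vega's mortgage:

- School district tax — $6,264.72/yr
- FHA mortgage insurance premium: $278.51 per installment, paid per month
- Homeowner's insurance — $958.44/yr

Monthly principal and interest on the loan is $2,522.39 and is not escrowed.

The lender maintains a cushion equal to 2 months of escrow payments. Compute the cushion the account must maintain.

$1,760.88

School district tax — $6,264.72/yr
FHA mortgage insurance premium — $278.51 × 12 = $3,342.12/yr
Homeowner's insurance — $958.44/yr
Combined annual = $10,565.28
Monthly = $10,565.28 / 12 = $880.44
Reserve = 2 × $880.44 = $1,760.88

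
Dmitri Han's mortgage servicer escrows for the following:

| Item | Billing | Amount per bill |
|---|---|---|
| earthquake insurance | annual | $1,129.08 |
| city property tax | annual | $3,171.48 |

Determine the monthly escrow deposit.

Earthquake insurance — $1,129.08 per year
City property tax — $3,171.48 per year
Combined annual = $1,129.08 + $3,171.48 = $4,300.56
Monthly = $4,300.56 ÷ 12 = $358.38

$358.38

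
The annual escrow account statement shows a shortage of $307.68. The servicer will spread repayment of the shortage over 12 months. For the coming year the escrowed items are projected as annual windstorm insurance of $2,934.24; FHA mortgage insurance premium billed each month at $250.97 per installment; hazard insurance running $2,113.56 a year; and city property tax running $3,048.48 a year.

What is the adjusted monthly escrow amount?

$951.30

Windstorm insurance: $2,934.24/yr
FHA mortgage insurance premium: $250.97 × 12 = $3,011.64/yr
Hazard insurance: $2,113.56/yr
City property tax: $3,048.48/yr
Combined annual = $2,934.24 + $3,011.64 + $2,113.56 + $3,048.48 = $11,107.92
Monthly escrow = $11,107.92 ÷ 12 = $925.66
Shortage per month = $307.68 ÷ 12 = $25.64
New monthly escrow = $925.66 + $25.64 = $951.30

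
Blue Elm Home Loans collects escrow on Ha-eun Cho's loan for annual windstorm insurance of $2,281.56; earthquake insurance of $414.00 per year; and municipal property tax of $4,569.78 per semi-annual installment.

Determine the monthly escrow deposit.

Windstorm insurance: $2,281.56 per year
Earthquake insurance: $414.00 per year
Municipal property tax: $4,569.78 × 2 = $9,139.56 per year
Combined annual = $2,281.56 + $414.00 + $9,139.56 = $11,835.12
Per month = $11,835.12 / 12 = $986.26

$986.26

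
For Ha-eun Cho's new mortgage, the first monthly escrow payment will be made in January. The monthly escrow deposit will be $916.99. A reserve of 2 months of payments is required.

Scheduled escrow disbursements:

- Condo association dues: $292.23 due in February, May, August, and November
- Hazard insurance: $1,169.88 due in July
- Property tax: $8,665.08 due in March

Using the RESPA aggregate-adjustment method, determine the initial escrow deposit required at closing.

Cushion = 2 × $916.99 = $1,833.98
Trial balance (start $0, +$916.99 each month, − disbursements):
  Jan: +$916.99 → $916.99
  Feb: +$916.99 − $292.23 → $1,541.75
  Mar: +$916.99 − $8,665.08 → -$6,206.34
  Apr: +$916.99 → -$5,289.35
  May: +$916.99 − $292.23 → -$4,664.59
  Jun: +$916.99 → -$3,747.60
  Jul: +$916.99 − $1,169.88 → -$4,000.49
  Aug: +$916.99 − $292.23 → -$3,375.73
  Sep: +$916.99 → -$2,458.74
  Oct: +$916.99 → -$1,541.75
  Nov: +$916.99 − $292.23 → -$916.99
  Dec: +$916.99 → $0.00
Lowest trial balance = -$6,206.34 (Mar)
Initial deposit = cushion − low point = $1,833.98 − (-$6,206.34) = $8,040.32

$8,040.32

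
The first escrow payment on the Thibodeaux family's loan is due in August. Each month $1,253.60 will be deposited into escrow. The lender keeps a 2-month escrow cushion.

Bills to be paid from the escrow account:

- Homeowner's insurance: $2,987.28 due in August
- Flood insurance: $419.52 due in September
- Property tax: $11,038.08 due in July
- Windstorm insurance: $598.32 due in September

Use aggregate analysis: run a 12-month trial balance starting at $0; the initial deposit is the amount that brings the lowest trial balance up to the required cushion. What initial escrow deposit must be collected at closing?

Cushion = 2 × $1,253.60 = $2,507.20
Trial balance (start $0, +$1,253.60 each month, − disbursements):
  Aug: +$1,253.60 − $2,987.28 → -$1,733.68
  Sep: +$1,253.60 − $1,017.84 → -$1,497.92
  Oct: +$1,253.60 → -$244.32
  Nov: +$1,253.60 → $1,009.28
  Dec: +$1,253.60 → $2,262.88
  Jan: +$1,253.60 → $3,516.48
  Feb: +$1,253.60 → $4,770.08
  Mar: +$1,253.60 → $6,023.68
  Apr: +$1,253.60 → $7,277.28
  May: +$1,253.60 → $8,530.88
  Jun: +$1,253.60 → $9,784.48
  Jul: +$1,253.60 − $11,038.08 → $0.00
Lowest trial balance = -$1,733.68 (Aug)
Initial deposit = cushion − low point = $2,507.20 − (-$1,733.68) = $4,240.88

$4,240.88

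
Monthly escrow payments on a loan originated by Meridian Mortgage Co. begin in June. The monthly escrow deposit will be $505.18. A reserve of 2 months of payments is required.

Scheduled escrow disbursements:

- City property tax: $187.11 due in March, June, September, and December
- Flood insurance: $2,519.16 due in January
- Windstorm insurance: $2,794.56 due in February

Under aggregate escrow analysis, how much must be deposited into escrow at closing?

Cushion = 2 × $505.18 = $1,010.36
Trial balance (start $0, +$505.18 each month, − disbursements):
  Jun: +$505.18 − $187.11 → $318.07
  Jul: +$505.18 → $823.25
  Aug: +$505.18 → $1,328.43
  Sep: +$505.18 − $187.11 → $1,646.50
  Oct: +$505.18 → $2,151.68
  Nov: +$505.18 → $2,656.86
  Dec: +$505.18 − $187.11 → $2,974.93
  Jan: +$505.18 − $2,519.16 → $960.95
  Feb: +$505.18 − $2,794.56 → -$1,328.43
  Mar: +$505.18 − $187.11 → -$1,010.36
  Apr: +$505.18 → -$505.18
  May: +$505.18 → $0.00
Lowest trial balance = -$1,328.43 (Feb)
Initial deposit = cushion − low point = $1,010.36 − (-$1,328.43) = $2,338.79

$2,338.79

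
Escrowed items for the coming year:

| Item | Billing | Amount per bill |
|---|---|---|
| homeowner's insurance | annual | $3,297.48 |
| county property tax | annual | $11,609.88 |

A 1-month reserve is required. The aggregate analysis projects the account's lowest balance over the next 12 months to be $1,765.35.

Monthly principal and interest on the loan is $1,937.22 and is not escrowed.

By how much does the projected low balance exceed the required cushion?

$523.07

Homeowner's insurance = $3,297.48 annually
County property tax = $11,609.88 annually
Total annual escrow = $3,297.48 + $11,609.88 = $14,907.36
Monthly escrow = $14,907.36 ÷ 12 = $1,242.28
Cushion = 1 × $1,242.28 = $1,242.28
Excess over cushion: $1,765.35 − $1,242.28 = $523.07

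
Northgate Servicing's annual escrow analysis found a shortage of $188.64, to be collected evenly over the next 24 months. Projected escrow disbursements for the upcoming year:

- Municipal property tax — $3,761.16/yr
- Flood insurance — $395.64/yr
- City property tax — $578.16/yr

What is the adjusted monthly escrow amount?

Municipal property tax — $3,761.16 per year
Flood insurance — $395.64 per year
City property tax — $578.16 per year
Total annual escrow = $3,761.16 + $395.64 + $578.16 = $4,734.96
Monthly escrow = $4,734.96 ÷ 12 = $394.58
Shortage per month = $188.64 / 24 = $7.86
Adjusted monthly = $394.58 + $7.86 = $402.44

$402.44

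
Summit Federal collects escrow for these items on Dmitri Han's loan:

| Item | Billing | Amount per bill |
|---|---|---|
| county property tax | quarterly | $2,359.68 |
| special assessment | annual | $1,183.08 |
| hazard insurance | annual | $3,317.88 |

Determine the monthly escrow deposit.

$1,161.64

County property tax: $2,359.68 × 4 = $9,438.72
Special assessment: $1,183.08
Hazard insurance: $3,317.88
Combined annual = $13,939.68
Monthly = $13,939.68 / 12 = $1,161.64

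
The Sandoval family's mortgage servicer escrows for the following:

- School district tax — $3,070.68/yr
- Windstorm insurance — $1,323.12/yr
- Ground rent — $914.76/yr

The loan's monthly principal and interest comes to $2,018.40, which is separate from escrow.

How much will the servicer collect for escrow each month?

$442.38

School district tax — $3,070.68/yr
Windstorm insurance — $1,323.12/yr
Ground rent — $914.76/yr
Annual escrow total = $3,070.68 + $1,323.12 + $914.76 = $5,308.56
Monthly = $5,308.56 / 12 = $442.38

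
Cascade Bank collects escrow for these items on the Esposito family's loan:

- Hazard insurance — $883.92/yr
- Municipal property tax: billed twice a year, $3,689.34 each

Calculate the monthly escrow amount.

$688.55

Hazard insurance: $883.92
Municipal property tax: $3,689.34 × 2 = $7,378.68
Yearly total = $883.92 + $7,378.68 = $8,262.60
Monthly escrow = $8,262.60 / 12 = $688.55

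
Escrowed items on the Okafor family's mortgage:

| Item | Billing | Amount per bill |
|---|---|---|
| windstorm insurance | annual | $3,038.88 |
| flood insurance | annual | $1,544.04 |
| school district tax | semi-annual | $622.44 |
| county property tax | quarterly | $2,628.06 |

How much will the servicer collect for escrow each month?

Windstorm insurance = $3,038.88/yr
Flood insurance = $1,544.04/yr
School district tax = $622.44 × 2 = $1,244.88/yr
County property tax = $2,628.06 × 4 = $10,512.24/yr
Combined annual = $3,038.88 + $1,544.04 + $1,244.88 + $10,512.24 = $16,340.04
Base monthly escrow = $16,340.04 ÷ 12 = $1,361.67

$1,361.67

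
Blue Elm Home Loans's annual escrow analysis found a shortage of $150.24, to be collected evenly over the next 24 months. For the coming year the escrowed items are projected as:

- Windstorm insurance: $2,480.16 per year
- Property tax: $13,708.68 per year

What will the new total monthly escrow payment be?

Windstorm insurance = $2,480.16/yr
Property tax = $13,708.68/yr
Annual escrow total = $16,188.84
Per month = $16,188.84 ÷ 12 = $1,349.07
Monthly shortage recovery: $150.24 / 24 = $6.26
Adjusted monthly = $1,349.07 + $6.26 = $1,355.33

$1,355.33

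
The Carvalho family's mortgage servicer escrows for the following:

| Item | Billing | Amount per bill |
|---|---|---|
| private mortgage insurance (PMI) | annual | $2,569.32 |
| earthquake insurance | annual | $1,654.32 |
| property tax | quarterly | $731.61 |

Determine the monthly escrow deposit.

$595.84

Private mortgage insurance (PMI) — $2,569.32 annually
Earthquake insurance — $1,654.32 annually
Property tax — $731.61 × 4 = $2,926.44 annually
Annual escrow total = $2,569.32 + $1,654.32 + $2,926.44 = $7,150.08
Monthly escrow = $7,150.08 ÷ 12 = $595.84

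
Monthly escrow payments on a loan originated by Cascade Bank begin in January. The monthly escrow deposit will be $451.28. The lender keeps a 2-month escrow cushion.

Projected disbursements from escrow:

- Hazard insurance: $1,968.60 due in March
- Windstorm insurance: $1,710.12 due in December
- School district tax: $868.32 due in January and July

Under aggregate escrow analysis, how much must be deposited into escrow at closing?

$2,385.64

Cushion = 2 × $451.28 = $902.56
Trial balance (start $0, +$451.28 each month, − disbursements):
  Jan: +$451.28 − $868.32 → -$417.04
  Feb: +$451.28 → $34.24
  Mar: +$451.28 − $1,968.60 → -$1,483.08
  Apr: +$451.28 → -$1,031.80
  May: +$451.28 → -$580.52
  Jun: +$451.28 → -$129.24
  Jul: +$451.28 − $868.32 → -$546.28
  Aug: +$451.28 → -$95.00
  Sep: +$451.28 → $356.28
  Oct: +$451.28 → $807.56
  Nov: +$451.28 → $1,258.84
  Dec: +$451.28 − $1,710.12 → $0.00
Lowest trial balance = -$1,483.08 (Mar)
Initial deposit = cushion − low point = $902.56 − (-$1,483.08) = $2,385.64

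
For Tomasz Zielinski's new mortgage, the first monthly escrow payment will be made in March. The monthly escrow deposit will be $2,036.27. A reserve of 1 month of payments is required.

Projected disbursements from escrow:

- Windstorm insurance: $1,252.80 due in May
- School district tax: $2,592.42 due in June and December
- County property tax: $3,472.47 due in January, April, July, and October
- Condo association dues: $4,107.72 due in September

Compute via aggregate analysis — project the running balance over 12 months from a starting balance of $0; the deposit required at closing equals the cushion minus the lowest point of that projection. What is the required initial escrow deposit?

$4,116.46

Cushion = 1 × $2,036.27 = $2,036.27
Trial balance (start $0, +$2,036.27 each month, − disbursements):
  Mar: +$2,036.27 → $2,036.27
  Apr: +$2,036.27 − $3,472.47 → $600.07
  May: +$2,036.27 − $1,252.80 → $1,383.54
  Jun: +$2,036.27 − $2,592.42 → $827.39
  Jul: +$2,036.27 − $3,472.47 → -$608.81
  Aug: +$2,036.27 → $1,427.46
  Sep: +$2,036.27 − $4,107.72 → -$643.99
  Oct: +$2,036.27 − $3,472.47 → -$2,080.19
  Nov: +$2,036.27 → -$43.92
  Dec: +$2,036.27 − $2,592.42 → -$600.07
  Jan: +$2,036.27 − $3,472.47 → -$2,036.27
  Feb: +$2,036.27 → $0.00
Lowest trial balance = -$2,080.19 (Oct)
Initial deposit = cushion − low point = $2,036.27 − (-$2,080.19) = $4,116.46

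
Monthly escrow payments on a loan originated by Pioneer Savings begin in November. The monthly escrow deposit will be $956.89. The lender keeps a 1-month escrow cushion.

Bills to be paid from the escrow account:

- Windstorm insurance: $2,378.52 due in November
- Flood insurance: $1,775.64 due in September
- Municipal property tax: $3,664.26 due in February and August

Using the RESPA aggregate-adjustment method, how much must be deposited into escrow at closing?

$3,172.11

Cushion = 1 × $956.89 = $956.89
Trial balance (start $0, +$956.89 each month, − disbursements):
  Nov: +$956.89 − $2,378.52 → -$1,421.63
  Dec: +$956.89 → -$464.74
  Jan: +$956.89 → $492.15
  Feb: +$956.89 − $3,664.26 → -$2,215.22
  Mar: +$956.89 → -$1,258.33
  Apr: +$956.89 → -$301.44
  May: +$956.89 → $655.45
  Jun: +$956.89 → $1,612.34
  Jul: +$956.89 → $2,569.23
  Aug: +$956.89 − $3,664.26 → -$138.14
  Sep: +$956.89 − $1,775.64 → -$956.89
  Oct: +$956.89 → $0.00
Lowest trial balance = -$2,215.22 (Feb)
Initial deposit = cushion − low point = $956.89 − (-$2,215.22) = $3,172.11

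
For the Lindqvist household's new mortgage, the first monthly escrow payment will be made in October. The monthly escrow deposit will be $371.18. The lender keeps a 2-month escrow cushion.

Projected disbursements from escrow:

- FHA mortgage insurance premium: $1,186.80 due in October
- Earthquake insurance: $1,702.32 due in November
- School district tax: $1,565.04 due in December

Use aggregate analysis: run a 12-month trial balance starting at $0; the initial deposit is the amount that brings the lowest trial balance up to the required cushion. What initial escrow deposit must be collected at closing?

$4,082.98

Cushion = 2 × $371.18 = $742.36
Trial balance (start $0, +$371.18 each month, − disbursements):
  Oct: +$371.18 − $1,186.80 → -$815.62
  Nov: +$371.18 − $1,702.32 → -$2,146.76
  Dec: +$371.18 − $1,565.04 → -$3,340.62
  Jan: +$371.18 → -$2,969.44
  Feb: +$371.18 → -$2,598.26
  Mar: +$371.18 → -$2,227.08
  Apr: +$371.18 → -$1,855.90
  May: +$371.18 → -$1,484.72
  Jun: +$371.18 → -$1,113.54
  Jul: +$371.18 → -$742.36
  Aug: +$371.18 → -$371.18
  Sep: +$371.18 → $0.00
Lowest trial balance = -$3,340.62 (Dec)
Initial deposit = cushion − low point = $742.36 − (-$3,340.62) = $4,082.98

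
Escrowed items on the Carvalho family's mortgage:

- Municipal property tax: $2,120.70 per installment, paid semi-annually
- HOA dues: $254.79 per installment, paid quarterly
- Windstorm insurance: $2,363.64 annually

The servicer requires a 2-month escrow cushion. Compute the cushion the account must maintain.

$1,270.70

Municipal property tax — $2,120.70 × 2 = $4,241.40
HOA dues — $254.79 × 4 = $1,019.16
Windstorm insurance — $2,363.64
Yearly total = $4,241.40 + $1,019.16 + $2,363.64 = $7,624.20
Per month = $7,624.20 / 12 = $635.35
Cushion = 2 × $635.35 = $1,270.70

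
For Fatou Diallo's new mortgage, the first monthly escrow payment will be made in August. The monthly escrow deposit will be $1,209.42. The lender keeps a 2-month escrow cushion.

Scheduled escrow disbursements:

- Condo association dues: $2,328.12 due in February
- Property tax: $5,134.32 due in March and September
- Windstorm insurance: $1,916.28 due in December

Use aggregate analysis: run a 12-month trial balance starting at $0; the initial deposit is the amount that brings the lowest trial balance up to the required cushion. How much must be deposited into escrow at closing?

$7,256.52

Cushion = 2 × $1,209.42 = $2,418.84
Trial balance (start $0, +$1,209.42 each month, − disbursements):
  Aug: +$1,209.42 → $1,209.42
  Sep: +$1,209.42 − $5,134.32 → -$2,715.48
  Oct: +$1,209.42 → -$1,506.06
  Nov: +$1,209.42 → -$296.64
  Dec: +$1,209.42 − $1,916.28 → -$1,003.50
  Jan: +$1,209.42 → $205.92
  Feb: +$1,209.42 − $2,328.12 → -$912.78
  Mar: +$1,209.42 − $5,134.32 → -$4,837.68
  Apr: +$1,209.42 → -$3,628.26
  May: +$1,209.42 → -$2,418.84
  Jun: +$1,209.42 → -$1,209.42
  Jul: +$1,209.42 → $0.00
Lowest trial balance = -$4,837.68 (Mar)
Initial deposit = cushion − low point = $2,418.84 − (-$4,837.68) = $7,256.52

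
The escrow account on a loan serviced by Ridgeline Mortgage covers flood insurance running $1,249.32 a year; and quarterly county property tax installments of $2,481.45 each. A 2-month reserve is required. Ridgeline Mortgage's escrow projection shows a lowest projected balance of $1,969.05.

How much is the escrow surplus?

$106.53

Flood insurance: $1,249.32 annually
County property tax: $2,481.45 × 4 = $9,925.80 annually
Total per year = $1,249.32 + $9,925.80 = $11,175.12
Monthly = $11,175.12 ÷ 12 = $931.26
Cushion = 2 × $931.26 = $1,862.52
Surplus = $1,969.05 − $1,862.52 = $106.53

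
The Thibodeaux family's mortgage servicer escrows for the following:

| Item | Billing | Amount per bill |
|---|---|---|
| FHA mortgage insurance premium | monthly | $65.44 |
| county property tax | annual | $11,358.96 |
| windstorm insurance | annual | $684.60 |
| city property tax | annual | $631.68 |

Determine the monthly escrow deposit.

FHA mortgage insurance premium: $65.44 × 12 = $785.28
County property tax: $11,358.96
Windstorm insurance: $684.60
City property tax: $631.68
Yearly total = $13,460.52
Monthly escrow = $13,460.52 / 12 = $1,121.71

$1,121.71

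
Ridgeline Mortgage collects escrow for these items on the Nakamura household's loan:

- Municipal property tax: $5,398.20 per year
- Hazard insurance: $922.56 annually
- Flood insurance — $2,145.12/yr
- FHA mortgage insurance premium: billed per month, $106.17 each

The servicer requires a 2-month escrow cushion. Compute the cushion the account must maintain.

$1,623.32

Municipal property tax — $5,398.20 annually
Hazard insurance — $922.56 annually
Flood insurance — $2,145.12 annually
FHA mortgage insurance premium — $106.17 × 12 = $1,274.04 annually
Combined annual = $9,739.92
Monthly = $9,739.92 / 12 = $811.66
Required cushion = 2 × $811.66 = $1,623.32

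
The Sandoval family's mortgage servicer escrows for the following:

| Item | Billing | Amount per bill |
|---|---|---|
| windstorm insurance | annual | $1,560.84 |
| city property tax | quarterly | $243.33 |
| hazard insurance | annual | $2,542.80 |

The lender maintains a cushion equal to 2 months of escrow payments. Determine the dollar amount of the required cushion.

$846.16

Windstorm insurance — $1,560.84/yr
City property tax — $243.33 × 4 = $973.32/yr
Hazard insurance — $2,542.80/yr
Total annual escrow = $1,560.84 + $973.32 + $2,542.80 = $5,076.96
Monthly escrow = $5,076.96 / 12 = $423.08
Required cushion = 2 × $423.08 = $846.16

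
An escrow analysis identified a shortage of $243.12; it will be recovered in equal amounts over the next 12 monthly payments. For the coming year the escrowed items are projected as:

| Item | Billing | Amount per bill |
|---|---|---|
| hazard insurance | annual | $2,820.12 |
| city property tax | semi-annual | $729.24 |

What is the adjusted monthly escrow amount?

$376.81

Hazard insurance = $2,820.12 annually
City property tax = $729.24 × 2 = $1,458.48 annually
Total annual escrow = $2,820.12 + $1,458.48 = $4,278.60
Per month = $4,278.60 / 12 = $356.55
Shortage per month = $243.12 / 12 = $20.26
Adjusted monthly = $356.55 + $20.26 = $376.81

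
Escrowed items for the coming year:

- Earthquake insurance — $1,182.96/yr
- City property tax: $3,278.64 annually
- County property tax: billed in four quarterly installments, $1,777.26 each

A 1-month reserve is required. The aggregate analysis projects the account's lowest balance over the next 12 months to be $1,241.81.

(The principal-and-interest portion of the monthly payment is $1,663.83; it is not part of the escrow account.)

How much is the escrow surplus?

Earthquake insurance = $1,182.96
City property tax = $3,278.64
County property tax = $1,777.26 × 4 = $7,109.04
Annual escrow total = $11,570.64
Monthly escrow = $11,570.64 ÷ 12 = $964.22
Required reserve = 1 × $964.22 = $964.22
Surplus = $1,241.81 − $964.22 = $277.59

$277.59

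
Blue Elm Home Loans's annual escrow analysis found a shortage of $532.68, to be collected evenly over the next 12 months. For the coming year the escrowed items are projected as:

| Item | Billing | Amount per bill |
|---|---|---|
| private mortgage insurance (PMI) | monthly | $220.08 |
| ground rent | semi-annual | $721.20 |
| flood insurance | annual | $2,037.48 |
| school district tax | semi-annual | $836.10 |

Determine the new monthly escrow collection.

Private mortgage insurance (PMI): $220.08 × 12 = $2,640.96/yr
Ground rent: $721.20 × 2 = $1,442.40/yr
Flood insurance: $2,037.48/yr
School district tax: $836.10 × 2 = $1,672.20/yr
Yearly total = $7,793.04
Base monthly escrow = $7,793.04 ÷ 12 = $649.42
Monthly shortage recovery: $532.68 ÷ 12 = $44.39
Adjusted monthly = $649.42 + $44.39 = $693.81

$693.81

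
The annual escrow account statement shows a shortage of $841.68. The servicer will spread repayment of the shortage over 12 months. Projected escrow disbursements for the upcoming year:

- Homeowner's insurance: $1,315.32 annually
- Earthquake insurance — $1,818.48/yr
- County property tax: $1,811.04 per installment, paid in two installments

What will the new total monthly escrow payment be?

$633.13

Homeowner's insurance: $1,315.32
Earthquake insurance: $1,818.48
County property tax: $1,811.04 × 2 = $3,622.08
Yearly total = $1,315.32 + $1,818.48 + $3,622.08 = $6,755.88
Monthly escrow = $6,755.88 ÷ 12 = $562.99
Shortage per month = $841.68 / 12 = $70.14
New monthly escrow = $562.99 + $70.14 = $633.13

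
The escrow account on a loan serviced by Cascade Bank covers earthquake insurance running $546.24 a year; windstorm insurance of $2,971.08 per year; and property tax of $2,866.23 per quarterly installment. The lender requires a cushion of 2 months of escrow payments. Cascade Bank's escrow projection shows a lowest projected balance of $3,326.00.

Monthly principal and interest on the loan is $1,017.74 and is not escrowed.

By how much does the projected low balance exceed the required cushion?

Earthquake insurance: $546.24
Windstorm insurance: $2,971.08
Property tax: $2,866.23 × 4 = $11,464.92
Annual escrow total = $546.24 + $2,971.08 + $11,464.92 = $14,982.24
Monthly escrow = $14,982.24 / 12 = $1,248.52
Cushion = 2 × $1,248.52 = $2,497.04
Excess over cushion: $3,326.00 − $2,497.04 = $828.96

$828.96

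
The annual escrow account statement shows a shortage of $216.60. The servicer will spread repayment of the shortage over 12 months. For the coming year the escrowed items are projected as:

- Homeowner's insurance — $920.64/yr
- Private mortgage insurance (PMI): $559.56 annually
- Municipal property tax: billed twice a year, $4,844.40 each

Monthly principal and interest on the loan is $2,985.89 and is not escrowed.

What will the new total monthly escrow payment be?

Homeowner's insurance — $920.64
Private mortgage insurance (PMI) — $559.56
Municipal property tax — $4,844.40 × 2 = $9,688.80
Yearly total = $11,169.00
Base monthly escrow = $11,169.00 / 12 = $930.75
Shortage spread = $216.60 / 12 = $18.05/mo
Adjusted monthly = $930.75 + $18.05 = $948.80

$948.80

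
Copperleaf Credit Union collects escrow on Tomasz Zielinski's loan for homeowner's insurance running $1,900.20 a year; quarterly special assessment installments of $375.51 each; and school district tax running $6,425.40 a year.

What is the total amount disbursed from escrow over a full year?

Homeowner's insurance = $1,900.20/yr
Special assessment = $375.51 × 4 = $1,502.04/yr
School district tax = $6,425.40/yr
Annual escrow total = $1,900.20 + $1,502.04 + $6,425.40 = $9,827.64

$9,827.64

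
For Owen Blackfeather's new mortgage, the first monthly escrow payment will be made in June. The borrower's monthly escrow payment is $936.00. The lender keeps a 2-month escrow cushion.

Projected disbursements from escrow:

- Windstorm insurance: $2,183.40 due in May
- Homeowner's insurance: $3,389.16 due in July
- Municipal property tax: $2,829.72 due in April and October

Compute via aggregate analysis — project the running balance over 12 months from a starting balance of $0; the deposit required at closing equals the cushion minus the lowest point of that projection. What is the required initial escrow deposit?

$3,410.88

Cushion = 2 × $936.00 = $1,872.00
Trial balance (start $0, +$936.00 each month, − disbursements):
  Jun: +$936.00 → $936.00
  Jul: +$936.00 − $3,389.16 → -$1,517.16
  Aug: +$936.00 → -$581.16
  Sep: +$936.00 → $354.84
  Oct: +$936.00 − $2,829.72 → -$1,538.88
  Nov: +$936.00 → -$602.88
  Dec: +$936.00 → $333.12
  Jan: +$936.00 → $1,269.12
  Feb: +$936.00 → $2,205.12
  Mar: +$936.00 → $3,141.12
  Apr: +$936.00 − $2,829.72 → $1,247.40
  May: +$936.00 − $2,183.40 → $0.00
Lowest trial balance = -$1,538.88 (Oct)
Initial deposit = cushion − low point = $1,872.00 − (-$1,538.88) = $3,410.88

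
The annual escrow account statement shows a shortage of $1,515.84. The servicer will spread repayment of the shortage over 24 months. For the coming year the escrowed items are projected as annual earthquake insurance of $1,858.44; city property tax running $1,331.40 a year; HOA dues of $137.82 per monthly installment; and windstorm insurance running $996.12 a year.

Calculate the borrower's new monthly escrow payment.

Earthquake insurance = $1,858.44
City property tax = $1,331.40
HOA dues = $137.82 × 12 = $1,653.84
Windstorm insurance = $996.12
Total annual escrow = $1,858.44 + $1,331.40 + $1,653.84 + $996.12 = $5,839.80
Base monthly escrow = $5,839.80 / 12 = $486.65
Shortage per month = $1,515.84 / 24 = $63.16
New monthly escrow = $486.65 + $63.16 = $549.81

$549.81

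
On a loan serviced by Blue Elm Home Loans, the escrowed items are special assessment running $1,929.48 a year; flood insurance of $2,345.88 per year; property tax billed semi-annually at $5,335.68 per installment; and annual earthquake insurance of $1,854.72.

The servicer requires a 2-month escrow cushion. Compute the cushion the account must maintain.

$2,800.24

Special assessment = $1,929.48 annually
Flood insurance = $2,345.88 annually
Property tax = $5,335.68 × 2 = $10,671.36 annually
Earthquake insurance = $1,854.72 annually
Combined annual = $16,801.44
Base monthly escrow = $16,801.44 ÷ 12 = $1,400.12
Reserve = 2 × $1,400.12 = $2,800.24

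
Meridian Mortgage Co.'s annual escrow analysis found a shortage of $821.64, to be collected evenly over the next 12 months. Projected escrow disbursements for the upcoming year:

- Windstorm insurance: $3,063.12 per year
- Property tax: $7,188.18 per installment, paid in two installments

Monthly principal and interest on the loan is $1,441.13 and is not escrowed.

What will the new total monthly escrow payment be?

$1,521.76

Windstorm insurance: $3,063.12
Property tax: $7,188.18 × 2 = $14,376.36
Yearly total = $3,063.12 + $14,376.36 = $17,439.48
Per month = $17,439.48 ÷ 12 = $1,453.29
Shortage per month = $821.64 / 12 = $68.47
New monthly escrow = $1,453.29 + $68.47 = $1,521.76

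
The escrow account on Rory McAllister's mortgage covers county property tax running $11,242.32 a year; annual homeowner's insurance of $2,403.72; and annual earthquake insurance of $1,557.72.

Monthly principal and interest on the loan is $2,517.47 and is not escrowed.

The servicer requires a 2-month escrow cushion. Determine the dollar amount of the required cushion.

$2,533.96

County property tax — $11,242.32 annually
Homeowner's insurance — $2,403.72 annually
Earthquake insurance — $1,557.72 annually
Total annual escrow = $15,203.76
Monthly escrow = $15,203.76 / 12 = $1,266.98
Cushion = 2 × $1,266.98 = $2,533.96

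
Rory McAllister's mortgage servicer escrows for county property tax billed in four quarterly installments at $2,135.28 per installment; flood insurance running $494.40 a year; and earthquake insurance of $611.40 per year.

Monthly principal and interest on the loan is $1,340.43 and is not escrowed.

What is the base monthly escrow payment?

$803.91

County property tax = $2,135.28 × 4 = $8,541.12
Flood insurance = $494.40
Earthquake insurance = $611.40
Annual escrow total = $9,646.92
Base monthly escrow = $9,646.92 ÷ 12 = $803.91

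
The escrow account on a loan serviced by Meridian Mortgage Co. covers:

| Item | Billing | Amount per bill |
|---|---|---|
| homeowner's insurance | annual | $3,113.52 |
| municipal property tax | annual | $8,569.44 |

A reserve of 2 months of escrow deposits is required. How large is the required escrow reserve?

Homeowner's insurance — $3,113.52 annually
Municipal property tax — $8,569.44 annually
Total annual escrow = $11,682.96
Monthly escrow = $11,682.96 ÷ 12 = $973.58
Required cushion = 2 × $973.58 = $1,947.16

$1,947.16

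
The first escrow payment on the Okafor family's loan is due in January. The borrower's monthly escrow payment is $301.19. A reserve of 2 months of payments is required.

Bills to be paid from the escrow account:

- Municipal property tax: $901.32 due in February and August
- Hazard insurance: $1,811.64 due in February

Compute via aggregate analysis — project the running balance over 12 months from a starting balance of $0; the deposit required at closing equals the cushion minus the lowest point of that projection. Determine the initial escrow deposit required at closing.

$2,712.96

Cushion = 2 × $301.19 = $602.38
Trial balance (start $0, +$301.19 each month, − disbursements):
  Jan: +$301.19 → $301.19
  Feb: +$301.19 − $2,712.96 → -$2,110.58
  Mar: +$301.19 → -$1,809.39
  Apr: +$301.19 → -$1,508.20
  May: +$301.19 → -$1,207.01
  Jun: +$301.19 → -$905.82
  Jul: +$301.19 → -$604.63
  Aug: +$301.19 − $901.32 → -$1,204.76
  Sep: +$301.19 → -$903.57
  Oct: +$301.19 → -$602.38
  Nov: +$301.19 → -$301.19
  Dec: +$301.19 → $0.00
Lowest trial balance = -$2,110.58 (Feb)
Initial deposit = cushion − low point = $602.38 − (-$2,110.58) = $2,712.96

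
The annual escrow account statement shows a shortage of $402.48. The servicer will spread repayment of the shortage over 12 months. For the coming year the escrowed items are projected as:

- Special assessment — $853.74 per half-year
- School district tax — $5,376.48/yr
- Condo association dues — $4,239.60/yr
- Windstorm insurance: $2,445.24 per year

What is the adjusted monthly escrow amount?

$1,180.94

Special assessment: $853.74 × 2 = $1,707.48 annually
School district tax: $5,376.48 annually
Condo association dues: $4,239.60 annually
Windstorm insurance: $2,445.24 annually
Total annual escrow = $1,707.48 + $5,376.48 + $4,239.60 + $2,445.24 = $13,768.80
Monthly = $13,768.80 / 12 = $1,147.40
Shortage per month = $402.48 / 12 = $33.54
New monthly escrow = $1,147.40 + $33.54 = $1,180.94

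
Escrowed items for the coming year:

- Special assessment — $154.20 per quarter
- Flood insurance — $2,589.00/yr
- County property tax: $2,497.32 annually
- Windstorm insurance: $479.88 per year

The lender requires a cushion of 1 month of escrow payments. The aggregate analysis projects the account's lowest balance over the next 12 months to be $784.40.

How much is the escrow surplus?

$269.15

Special assessment: $154.20 × 4 = $616.80
Flood insurance: $2,589.00
County property tax: $2,497.32
Windstorm insurance: $479.88
Total annual escrow = $616.80 + $2,589.00 + $2,497.32 + $479.88 = $6,183.00
Monthly = $6,183.00 / 12 = $515.25
Cushion = 1 × $515.25 = $515.25
Excess over cushion: $784.40 − $515.25 = $269.15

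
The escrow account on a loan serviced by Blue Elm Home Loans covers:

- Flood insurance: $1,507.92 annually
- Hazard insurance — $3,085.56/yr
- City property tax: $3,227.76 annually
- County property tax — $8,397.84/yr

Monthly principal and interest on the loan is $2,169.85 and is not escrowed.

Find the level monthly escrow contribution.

$1,351.59

Flood insurance — $1,507.92/yr
Hazard insurance — $3,085.56/yr
City property tax — $3,227.76/yr
County property tax — $8,397.84/yr
Annual escrow total = $1,507.92 + $3,085.56 + $3,227.76 + $8,397.84 = $16,219.08
Monthly escrow = $16,219.08 / 12 = $1,351.59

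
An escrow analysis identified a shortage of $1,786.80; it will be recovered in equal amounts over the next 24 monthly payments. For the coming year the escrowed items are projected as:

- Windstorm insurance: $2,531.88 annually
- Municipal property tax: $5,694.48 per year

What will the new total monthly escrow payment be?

$759.98

Windstorm insurance = $2,531.88 per year
Municipal property tax = $5,694.48 per year
Combined annual = $2,531.88 + $5,694.48 = $8,226.36
Monthly escrow = $8,226.36 / 12 = $685.53
Monthly shortage recovery: $1,786.80 / 24 = $74.45
Adjusted monthly = $685.53 + $74.45 = $759.98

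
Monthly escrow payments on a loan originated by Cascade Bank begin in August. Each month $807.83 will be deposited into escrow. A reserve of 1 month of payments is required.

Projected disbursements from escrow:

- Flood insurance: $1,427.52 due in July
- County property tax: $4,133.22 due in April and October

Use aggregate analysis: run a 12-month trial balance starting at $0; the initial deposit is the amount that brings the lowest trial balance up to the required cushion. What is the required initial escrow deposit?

Cushion = 1 × $807.83 = $807.83
Trial balance (start $0, +$807.83 each month, − disbursements):
  Aug: +$807.83 → $807.83
  Sep: +$807.83 → $1,615.66
  Oct: +$807.83 − $4,133.22 → -$1,709.73
  Nov: +$807.83 → -$901.90
  Dec: +$807.83 → -$94.07
  Jan: +$807.83 → $713.76
  Feb: +$807.83 → $1,521.59
  Mar: +$807.83 → $2,329.42
  Apr: +$807.83 − $4,133.22 → -$995.97
  May: +$807.83 → -$188.14
  Jun: +$807.83 → $619.69
  Jul: +$807.83 − $1,427.52 → $0.00
Lowest trial balance = -$1,709.73 (Oct)
Initial deposit = cushion − low point = $807.83 − (-$1,709.73) = $2,517.56

$2,517.56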